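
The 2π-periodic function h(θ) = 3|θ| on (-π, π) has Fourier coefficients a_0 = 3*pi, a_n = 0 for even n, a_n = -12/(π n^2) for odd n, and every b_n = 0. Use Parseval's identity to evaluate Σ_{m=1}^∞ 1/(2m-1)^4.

pi**4/96

Parseval: a_0^2/2 + Σ a_n^2 = (1/π) ∫_{-π}^{π} h(θ)^2 dθ = 6*pi**2.
Subtract a_0^2/2 = 9*pi**2/2: Σ a_n^2 = 3*pi**2/2.
Only odd n contribute, with a_n^2 = 144/(π^2 n^4), so Σ_{m≥1} 1/(2m-1)^4 = π^2·(3*pi**2/2)/144 = pi**4/96.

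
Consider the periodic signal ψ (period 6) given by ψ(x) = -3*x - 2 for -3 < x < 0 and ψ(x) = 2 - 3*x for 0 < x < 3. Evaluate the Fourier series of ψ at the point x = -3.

x = -3 differs from x = 3 by -1 full period(s), and the series is 6-periodic.
At x = 3 the one-sided limits are ψ(3^-) = -7 and ψ(3^+) = 7.
By Dirichlet's theorem the series converges to their average, [(-7) + (7)]/2 = 0.

0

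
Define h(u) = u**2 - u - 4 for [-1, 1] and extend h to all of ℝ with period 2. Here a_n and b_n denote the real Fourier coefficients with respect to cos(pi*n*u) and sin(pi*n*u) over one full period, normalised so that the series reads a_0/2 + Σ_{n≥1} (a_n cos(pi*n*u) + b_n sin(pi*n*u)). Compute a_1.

a_1 = ∫_{-1}^{1} h(u) cos(pi*u) du.
Integrating by parts twice (tabular method), an antiderivative of (u**2 - u - 4) cos(pi*u) is u**2*sin(pi*u)/pi - u*sin(pi*u)/pi + 2*u*cos(pi*u)/pi**2 - 4*sin(pi*u)/pi - 2*sin(pi*u)/pi**3 - cos(pi*u)/pi**2; evaluating from -1 to 1: ∫_{-1}^{1} (u**2 - u - 4) cos(pi*u) du = (-1/pi**2) - (3/pi**2) = -4/pi**2.
Hence a_1 = -4/pi**2.

-4/pi**2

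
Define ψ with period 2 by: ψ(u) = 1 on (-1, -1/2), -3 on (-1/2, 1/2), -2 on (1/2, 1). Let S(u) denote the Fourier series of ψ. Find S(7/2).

-1

u = 7/2 differs from u = -1/2 by 2 full period(s), and the series is 2-periodic.
At u = -1/2 the one-sided limits are ψ(-1/2^-) = 1 and ψ(-1/2^+) = -3.
By Dirichlet's theorem the series converges to their average, [(1) + (-3)]/2 = -1.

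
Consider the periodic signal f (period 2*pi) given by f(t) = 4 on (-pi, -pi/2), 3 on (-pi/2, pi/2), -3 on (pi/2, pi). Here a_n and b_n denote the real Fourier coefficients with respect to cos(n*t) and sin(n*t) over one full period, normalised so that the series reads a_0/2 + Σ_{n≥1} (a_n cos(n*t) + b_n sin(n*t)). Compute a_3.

a_3 = 1/pi ∫_{-pi}^{pi} f(t) cos(3*t) dt.
Split the integral at the breakpoints.
Directly, an antiderivative of (4) cos(3*t) is 4*sin(3*t)/3; evaluating from -pi to -pi/2: ∫_{-pi}^{-pi/2} (4) cos(3*t) dt = (4/3) - (0) = 4/3.
Directly, an antiderivative of (3) cos(3*t) is sin(3*t); evaluating from -pi/2 to pi/2: ∫_{-pi/2}^{pi/2} (3) cos(3*t) dt = (-1) - (1) = -2.
Directly, an antiderivative of (-3) cos(3*t) is -sin(3*t); evaluating from pi/2 to pi: ∫_{pi/2}^{pi} (-3) cos(3*t) dt = (0) - (1) = -1.
Summing the pieces and multiplying by (1/pi) gives a_3 = -5/(3*pi).

-5/(3*pi)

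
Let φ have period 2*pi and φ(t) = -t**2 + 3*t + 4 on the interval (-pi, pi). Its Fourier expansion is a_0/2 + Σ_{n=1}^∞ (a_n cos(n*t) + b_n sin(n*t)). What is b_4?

-3/2

b_4 = 1/pi ∫_{-pi}^{pi} φ(t) sin(4*t) dt.
Integrating by parts twice (tabular method), an antiderivative of (-t**2 + 3*t + 4) sin(4*t) is t**2*cos(4*t)/4 - t*sin(4*t)/8 - 3*t*cos(4*t)/4 + 3*sin(4*t)/16 - 33*cos(4*t)/32; evaluating from -pi to pi: ∫_{-pi}^{pi} (-t**2 + 3*t + 4) sin(4*t) dt = (-3*pi/4 - 33/32 + pi**2/4) - (-33/32 + 3*pi/4 + pi**2/4) = -3*pi/2.
Hence b_4 = (1/pi)·(-3*pi/2) = -3/2.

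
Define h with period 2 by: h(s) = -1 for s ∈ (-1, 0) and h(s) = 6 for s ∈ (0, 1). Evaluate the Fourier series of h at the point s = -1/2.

-1

h is continuous at s = -1/2 with value -1, so the series converges to -1 there.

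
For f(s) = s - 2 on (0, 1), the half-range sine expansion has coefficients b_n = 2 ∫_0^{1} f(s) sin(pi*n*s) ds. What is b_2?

b_2 = 2 ∫_0^{1} (s - 2) sin(2*pi*s) ds.
Integrating by parts (boundary term plus one more integral), an antiderivative of (s - 2) sin(2*pi*s) is -s*cos(2*pi*s)/(2*pi) + sin(2*pi*s)/(4*pi**2) + cos(2*pi*s)/pi; evaluating from 0 to 1: ∫_{0}^{1} (s - 2) sin(2*pi*s) ds = (1/(2*pi)) - (1/pi) = -1/(2*pi).
Hence b_2 = 2·(-1/(2*pi)) = -1/pi.

-1/pi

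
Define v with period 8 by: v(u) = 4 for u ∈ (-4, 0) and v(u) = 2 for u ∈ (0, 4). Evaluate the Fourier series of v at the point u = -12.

u = -12 differs from u = -4 by -1 full period(s), and the series is 8-periodic.
At u = -4 the one-sided limits are v(-4^-) = 2 and v(-4^+) = 4.
By Dirichlet's theorem the series converges to their average, [(2) + (4)]/2 = 3.

3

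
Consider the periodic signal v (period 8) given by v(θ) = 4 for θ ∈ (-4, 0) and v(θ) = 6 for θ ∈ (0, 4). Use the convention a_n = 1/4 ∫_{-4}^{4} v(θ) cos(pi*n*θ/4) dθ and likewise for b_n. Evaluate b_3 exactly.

4/(3*pi)

b_3 = 1/4 ∫_{-4}^{4} v(θ) sin(3*pi*θ/4) dθ.
Split the integral at the breakpoints.
Directly, an antiderivative of (4) sin(3*pi*θ/4) is -16*cos(3*pi*θ/4)/(3*pi); evaluating from -4 to 0: ∫_{-4}^{0} (4) sin(3*pi*θ/4) dθ = (-16/(3*pi)) - (16/(3*pi)) = -32/(3*pi).
Directly, an antiderivative of (6) sin(3*pi*θ/4) is -8*cos(3*pi*θ/4)/pi; evaluating from 0 to 4: ∫_{0}^{4} (6) sin(3*pi*θ/4) dθ = (8/pi) - (-8/pi) = 16/pi.
Summing the pieces and multiplying by (1/4) gives b_3 = 4/(3*pi).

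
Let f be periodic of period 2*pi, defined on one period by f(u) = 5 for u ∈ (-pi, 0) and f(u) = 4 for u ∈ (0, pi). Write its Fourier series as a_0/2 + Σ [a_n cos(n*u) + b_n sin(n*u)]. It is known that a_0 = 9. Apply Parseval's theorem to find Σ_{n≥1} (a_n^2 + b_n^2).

Parseval: a_0^2/2 + Σ_{n≥1} (a_n^2+b_n^2) = 1/pi ∫_{-pi}^{pi} f(u)^2 du = 41.
Subtract a_0^2/2 = 81/2: Σ (a_n^2+b_n^2) = 1/2.

1/2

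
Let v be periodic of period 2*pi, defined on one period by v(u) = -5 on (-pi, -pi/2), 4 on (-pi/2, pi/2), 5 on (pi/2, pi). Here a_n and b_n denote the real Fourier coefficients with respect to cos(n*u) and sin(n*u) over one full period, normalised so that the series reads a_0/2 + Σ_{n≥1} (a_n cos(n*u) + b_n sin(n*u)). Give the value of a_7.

a_7 = 1/pi ∫_{-pi}^{pi} v(u) cos(7*u) du.
Split the integral at the breakpoints.
Directly, an antiderivative of (-5) cos(7*u) is -5*sin(7*u)/7; evaluating from -pi to -pi/2: ∫_{-pi}^{-pi/2} (-5) cos(7*u) du = (-5/7) - (0) = -5/7.
Directly, an antiderivative of (4) cos(7*u) is 4*sin(7*u)/7; evaluating from -pi/2 to pi/2: ∫_{-pi/2}^{pi/2} (4) cos(7*u) du = (-4/7) - (4/7) = -8/7.
Directly, an antiderivative of (5) cos(7*u) is 5*sin(7*u)/7; evaluating from pi/2 to pi: ∫_{pi/2}^{pi} (5) cos(7*u) du = (0) - (-5/7) = 5/7.
Summing the pieces and multiplying by (1/pi) gives a_7 = -8/(7*pi).

-8/(7*pi)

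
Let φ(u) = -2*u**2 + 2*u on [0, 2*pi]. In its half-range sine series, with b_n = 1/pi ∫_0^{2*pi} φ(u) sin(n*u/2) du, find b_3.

8*(-18*pi**2 + 8 + 9*pi)/(27*pi)

b_3 = 1/pi ∫_0^{2*pi} (-2*u**2 + 2*u) sin(3*u/2) du.
Integrating by parts twice (tabular method), an antiderivative of (-2*u**2 + 2*u) sin(3*u/2) is 4*u**2*cos(3*u/2)/3 - 16*u*sin(3*u/2)/9 - 4*u*cos(3*u/2)/3 + 8*sin(3*u/2)/9 - 32*cos(3*u/2)/27; evaluating from 0 to 2*pi: ∫_{0}^{2*pi} (-2*u**2 + 2*u) sin(3*u/2) du = (-16*pi**2/3 + 32/27 + 8*pi/3) - (-32/27) = -16*pi**2/3 + 64/27 + 8*pi/3.
Hence b_3 = (1/pi)·(-16*pi**2/3 + 64/27 + 8*pi/3) = 8*(-18*pi**2 + 8 + 9*pi)/(27*pi).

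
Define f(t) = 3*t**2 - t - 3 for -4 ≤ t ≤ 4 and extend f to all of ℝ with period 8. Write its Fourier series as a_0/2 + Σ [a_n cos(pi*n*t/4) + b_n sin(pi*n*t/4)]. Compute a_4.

a_4 = 1/4 ∫_{-4}^{4} f(t) cos(pi*t) dt.
Integrating by parts twice (tabular method), an antiderivative of (3*t**2 - t - 3) cos(pi*t) is 3*t**2*sin(pi*t)/pi - t*sin(pi*t)/pi + 6*t*cos(pi*t)/pi**2 - 3*sin(pi*t)/pi - 6*sin(pi*t)/pi**3 - cos(pi*t)/pi**2; evaluating from -4 to 4: ∫_{-4}^{4} (3*t**2 - t - 3) cos(pi*t) dt = (23/pi**2) - (-25/pi**2) = 48/pi**2.
Hence a_4 = (1/4)·(48/pi**2) = 12/pi**2.

12/pi**2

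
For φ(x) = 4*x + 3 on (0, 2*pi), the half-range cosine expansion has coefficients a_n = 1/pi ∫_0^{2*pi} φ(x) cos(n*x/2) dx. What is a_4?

0

a_4 = 1/pi ∫_0^{2*pi} (4*x + 3) cos(2*x) dx.
Integrating by parts (boundary term plus one more integral), an antiderivative of (4*x + 3) cos(2*x) is 2*x*sin(2*x) + 3*sin(2*x)/2 + cos(2*x); evaluating from 0 to 2*pi: ∫_{0}^{2*pi} (4*x + 3) cos(2*x) dx = (1) - (1) = 0.
Hence a_4 = (1/pi)·(0) = 0.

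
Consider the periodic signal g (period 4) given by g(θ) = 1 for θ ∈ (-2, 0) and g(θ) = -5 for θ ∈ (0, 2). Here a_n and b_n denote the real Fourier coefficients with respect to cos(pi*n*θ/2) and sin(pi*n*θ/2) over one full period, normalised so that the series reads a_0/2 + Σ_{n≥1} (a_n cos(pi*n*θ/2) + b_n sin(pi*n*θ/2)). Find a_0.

-4

a_0 = 1/2 ∫_{-2}^{2} g(θ) dθ = 1/2 · (-8) = -4.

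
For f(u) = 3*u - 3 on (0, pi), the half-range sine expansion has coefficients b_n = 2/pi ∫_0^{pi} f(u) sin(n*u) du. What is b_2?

b_2 = 2/pi ∫_0^{pi} (3*u - 3) sin(2*u) du.
Integrating by parts (boundary term plus one more integral), an antiderivative of (3*u - 3) sin(2*u) is -3*u*cos(2*u)/2 + 3*sin(2*u)/4 + 3*cos(2*u)/2; evaluating from 0 to pi: ∫_{0}^{pi} (3*u - 3) sin(2*u) du = (3/2 - 3*pi/2) - (3/2) = -3*pi/2.
Hence b_2 = (2/pi)·(-3*pi/2) = -3.

-3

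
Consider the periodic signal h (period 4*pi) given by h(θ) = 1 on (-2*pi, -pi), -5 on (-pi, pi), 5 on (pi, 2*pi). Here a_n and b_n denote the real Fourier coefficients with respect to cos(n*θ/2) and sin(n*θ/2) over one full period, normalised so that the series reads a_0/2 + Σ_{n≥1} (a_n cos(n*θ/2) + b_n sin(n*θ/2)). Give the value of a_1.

a_1 = (1/(2*pi)) ∫_{-2*pi}^{2*pi} h(θ) cos(θ/2) dθ.
Split the integral at the breakpoints.
Directly, an antiderivative of (1) cos(θ/2) is 2*sin(θ/2); evaluating from -2*pi to -pi: ∫_{-2*pi}^{-pi} (1) cos(θ/2) dθ = (-2) - (0) = -2.
Directly, an antiderivative of (-5) cos(θ/2) is -10*sin(θ/2); evaluating from -pi to pi: ∫_{-pi}^{pi} (-5) cos(θ/2) dθ = (-10) - (10) = -20.
Directly, an antiderivative of (5) cos(θ/2) is 10*sin(θ/2); evaluating from pi to 2*pi: ∫_{pi}^{2*pi} (5) cos(θ/2) dθ = (0) - (10) = -10.
Summing the pieces and multiplying by (1/(2*pi)) gives a_1 = -16/pi.

-16/pi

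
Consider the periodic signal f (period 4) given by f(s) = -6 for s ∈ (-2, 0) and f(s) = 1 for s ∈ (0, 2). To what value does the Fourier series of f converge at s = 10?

s = 10 differs from s = 2 by 2 full period(s), and the series is 4-periodic.
At s = 2 the one-sided limits are f(2^-) = 1 and f(2^+) = -6.
By Dirichlet's theorem the series converges to their average, [(1) + (-6)]/2 = -5/2.

-5/2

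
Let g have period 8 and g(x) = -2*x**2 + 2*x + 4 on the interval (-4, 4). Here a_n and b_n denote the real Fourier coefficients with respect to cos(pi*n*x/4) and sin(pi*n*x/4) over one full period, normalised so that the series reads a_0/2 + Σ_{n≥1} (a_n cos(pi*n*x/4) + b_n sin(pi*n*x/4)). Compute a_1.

128/pi**2

a_1 = 1/4 ∫_{-4}^{4} g(x) cos(pi*x/4) dx.
Integrating by parts twice (tabular method), an antiderivative of (-2*x**2 + 2*x + 4) cos(pi*x/4) is -8*x**2*sin(pi*x/4)/pi + 8*x*sin(pi*x/4)/pi - 64*x*cos(pi*x/4)/pi**2 + 16*sin(pi*x/4)/pi + 256*sin(pi*x/4)/pi**3 + 32*cos(pi*x/4)/pi**2; evaluating from -4 to 4: ∫_{-4}^{4} (-2*x**2 + 2*x + 4) cos(pi*x/4) dx = (224/pi**2) - (-288/pi**2) = 512/pi**2.
Hence a_1 = (1/4)·(512/pi**2) = 128/pi**2.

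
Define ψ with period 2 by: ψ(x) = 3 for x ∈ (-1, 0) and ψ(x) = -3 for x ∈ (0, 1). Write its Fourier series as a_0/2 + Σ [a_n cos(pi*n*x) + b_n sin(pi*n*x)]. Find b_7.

b_7 = ∫_{-1}^{1} ψ(x) sin(7*pi*x) dx.
ψ is odd and sin(7*pi*x) is odd, so the integrand is even and b_7 = 2 ∫_0^{1} ψ(x) sin(7*pi*x) dx.
Directly, an antiderivative of (-3) sin(7*pi*x) is 3*cos(7*pi*x)/(7*pi); evaluating from 0 to 1: ∫_{0}^{1} (-3) sin(7*pi*x) dx = (-3/(7*pi)) - (3/(7*pi)) = -6/(7*pi).
Hence b_7 = 2·(-6/(7*pi)) = -12/(7*pi).

-12/(7*pi)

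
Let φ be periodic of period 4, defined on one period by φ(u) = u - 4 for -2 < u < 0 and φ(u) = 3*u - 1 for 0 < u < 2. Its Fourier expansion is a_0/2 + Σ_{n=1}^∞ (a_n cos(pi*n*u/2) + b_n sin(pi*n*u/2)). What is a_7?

-8/(49*pi**2)

a_7 = 1/2 ∫_{-2}^{2} φ(u) cos(7*pi*u/2) du.
Split the integral at the breakpoints.
Integrating by parts (boundary term plus one more integral), an antiderivative of (u - 4) cos(7*pi*u/2) is 2*u*sin(7*pi*u/2)/(7*pi) - 8*sin(7*pi*u/2)/(7*pi) + 4*cos(7*pi*u/2)/(49*pi**2); evaluating from -2 to 0: ∫_{-2}^{0} (u - 4) cos(7*pi*u/2) du = (4/(49*pi**2)) - (-4/(49*pi**2)) = 8/(49*pi**2).
Integrating by parts (boundary term plus one more integral), an antiderivative of (3*u - 1) cos(7*pi*u/2) is 6*u*sin(7*pi*u/2)/(7*pi) - 2*sin(7*pi*u/2)/(7*pi) + 12*cos(7*pi*u/2)/(49*pi**2); evaluating from 0 to 2: ∫_{0}^{2} (3*u - 1) cos(7*pi*u/2) du = (-12/(49*pi**2)) - (12/(49*pi**2)) = -24/(49*pi**2).
Summing the pieces and multiplying by (1/2) gives a_7 = -8/(49*pi**2).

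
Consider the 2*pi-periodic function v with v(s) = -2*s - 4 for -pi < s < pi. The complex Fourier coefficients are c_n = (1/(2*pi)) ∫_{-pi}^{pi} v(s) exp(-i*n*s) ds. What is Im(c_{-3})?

-2/3

Since v is real-valued, Im(c_{-3}) = -(1/(2*pi)) ∫_{-pi}^{pi} v(s) sin(-3*s) ds = b_{3}/2.
Integrating by parts (boundary term plus one more integral), an antiderivative of (-2*s - 4) sin(-3*s) is -2*s*cos(3*s)/3 + 2*sin(3*s)/9 - 4*cos(3*s)/3; evaluating from -pi to pi: ∫_{-pi}^{pi} (-2*s - 4) sin(-3*s) ds = (4/3 + 2*pi/3) - (4/3 - 2*pi/3) = 4*pi/3.
Hence Im(c_{-3}) = (-1/(2*pi))·(4*pi/3) = -2/3.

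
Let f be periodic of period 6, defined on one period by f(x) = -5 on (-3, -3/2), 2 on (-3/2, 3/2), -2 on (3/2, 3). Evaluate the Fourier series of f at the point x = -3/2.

At x = -3/2 the one-sided limits are f(-3/2^-) = -5 and f(-3/2^+) = 2.
By Dirichlet's theorem the series converges to their average, [(-5) + (2)]/2 = -3/2.

-3/2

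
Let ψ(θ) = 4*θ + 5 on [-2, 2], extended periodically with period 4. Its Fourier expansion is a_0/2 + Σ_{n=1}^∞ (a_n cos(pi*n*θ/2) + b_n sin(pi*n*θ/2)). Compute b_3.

16/(3*pi)

b_3 = 1/2 ∫_{-2}^{2} ψ(θ) sin(3*pi*θ/2) dθ.
Integrating by parts (boundary term plus one more integral), an antiderivative of (4*θ + 5) sin(3*pi*θ/2) is -8*θ*cos(3*pi*θ/2)/(3*pi) + 16*sin(3*pi*θ/2)/(9*pi**2) - 10*cos(3*pi*θ/2)/(3*pi); evaluating from -2 to 2: ∫_{-2}^{2} (4*θ + 5) sin(3*pi*θ/2) dθ = (26/(3*pi)) - (-2/pi) = 32/(3*pi).
Hence b_3 = (1/2)·(32/(3*pi)) = 16/(3*pi).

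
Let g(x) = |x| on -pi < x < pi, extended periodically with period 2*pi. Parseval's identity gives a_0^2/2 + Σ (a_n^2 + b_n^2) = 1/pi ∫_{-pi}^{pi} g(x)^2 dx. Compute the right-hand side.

2*pi**2/3

1/pi ∫_{-pi}^{pi} g(x)^2 dx = 1/pi · (2*pi**3/3) = 2*pi**2/3.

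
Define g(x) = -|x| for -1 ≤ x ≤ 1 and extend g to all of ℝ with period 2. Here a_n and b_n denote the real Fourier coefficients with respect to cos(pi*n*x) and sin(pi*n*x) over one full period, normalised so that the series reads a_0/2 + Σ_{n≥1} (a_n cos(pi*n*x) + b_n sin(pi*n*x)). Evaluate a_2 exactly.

0

a_2 = ∫_{-1}^{1} g(x) cos(2*pi*x) dx.
g is even and cos(2*pi*x) is even, so the integrand is even and a_2 = 2 ∫_0^{1} g(x) cos(2*pi*x) dx.
Integrating by parts (boundary term plus one more integral), an antiderivative of (-x) cos(2*pi*x) is -x*sin(2*pi*x)/(2*pi) - cos(2*pi*x)/(4*pi**2); evaluating from 0 to 1: ∫_{0}^{1} (-x) cos(2*pi*x) dx = (-1/(4*pi**2)) - (-1/(4*pi**2)) = 0.
Hence a_2 = 2·(0) = 0.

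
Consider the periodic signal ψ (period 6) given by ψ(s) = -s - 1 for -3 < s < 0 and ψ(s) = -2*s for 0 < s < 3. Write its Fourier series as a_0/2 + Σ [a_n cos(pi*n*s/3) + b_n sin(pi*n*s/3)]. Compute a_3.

a_3 = 1/3 ∫_{-3}^{3} ψ(s) cos(pi*s) ds.
Split the integral at the breakpoints.
Integrating by parts (boundary term plus one more integral), an antiderivative of (-s - 1) cos(pi*s) is -s*sin(pi*s)/pi - sin(pi*s)/pi - cos(pi*s)/pi**2; evaluating from -3 to 0: ∫_{-3}^{0} (-s - 1) cos(pi*s) ds = (-1/pi**2) - (pi**(-2)) = -2/pi**2.
Integrating by parts (boundary term plus one more integral), an antiderivative of (-2*s) cos(pi*s) is -2*s*sin(pi*s)/pi - 2*cos(pi*s)/pi**2; evaluating from 0 to 3: ∫_{0}^{3} (-2*s) cos(pi*s) ds = (2/pi**2) - (-2/pi**2) = 4/pi**2.
Summing the pieces and multiplying by (1/3) gives a_3 = 2/(3*pi**2).

2/(3*pi**2)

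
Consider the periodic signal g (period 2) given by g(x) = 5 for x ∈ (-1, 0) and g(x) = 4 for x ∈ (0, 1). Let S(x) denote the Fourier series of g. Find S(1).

9/2

x = 1 differs from x = -1 by 1 full period(s), and the series is 2-periodic.
At x = -1 the one-sided limits are g(-1^-) = 4 and g(-1^+) = 5.
By Dirichlet's theorem the series converges to their average, [(4) + (5)]/2 = 9/2.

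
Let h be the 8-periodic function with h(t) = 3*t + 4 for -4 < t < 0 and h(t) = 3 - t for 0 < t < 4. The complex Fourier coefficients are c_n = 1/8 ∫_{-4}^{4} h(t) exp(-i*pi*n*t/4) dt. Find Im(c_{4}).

1/pi

Since h is real-valued, Im(c_{4}) = -1/8 ∫_{-4}^{4} h(t) sin(pi*t) dt = -b_{4}/2.
Split the integral at the breakpoints.
Integrating by parts (boundary term plus one more integral), an antiderivative of (3*t + 4) sin(pi*t) is -3*t*cos(pi*t)/pi + 3*sin(pi*t)/pi**2 - 4*cos(pi*t)/pi; evaluating from -4 to 0: ∫_{-4}^{0} (3*t + 4) sin(pi*t) dt = (-4/pi) - (8/pi) = -12/pi.
Integrating by parts (boundary term plus one more integral), an antiderivative of (3 - t) sin(pi*t) is t*cos(pi*t)/pi - sin(pi*t)/pi**2 - 3*cos(pi*t)/pi; evaluating from 0 to 4: ∫_{0}^{4} (3 - t) sin(pi*t) dt = (1/pi) - (-3/pi) = 4/pi.
So ∫_{-4}^{4} h(t) sin(pi*t) dt = -8/pi.
Hence Im(c_{4}) = (-1/8)·(-8/pi) = 1/pi.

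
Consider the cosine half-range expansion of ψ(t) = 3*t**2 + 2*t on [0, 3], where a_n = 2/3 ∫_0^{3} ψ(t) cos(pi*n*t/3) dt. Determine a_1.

-132/pi**2

a_1 = 2/3 ∫_0^{3} (3*t**2 + 2*t) cos(pi*t/3) dt.
Integrating by parts twice (tabular method), an antiderivative of (3*t**2 + 2*t) cos(pi*t/3) is 9*t**2*sin(pi*t/3)/pi + 6*t*sin(pi*t/3)/pi + 54*t*cos(pi*t/3)/pi**2 - 162*sin(pi*t/3)/pi**3 + 18*cos(pi*t/3)/pi**2; evaluating from 0 to 3: ∫_{0}^{3} (3*t**2 + 2*t) cos(pi*t/3) dt = (-180/pi**2) - (18/pi**2) = -198/pi**2.
Hence a_1 = (2/3)·(-198/pi**2) = -132/pi**2.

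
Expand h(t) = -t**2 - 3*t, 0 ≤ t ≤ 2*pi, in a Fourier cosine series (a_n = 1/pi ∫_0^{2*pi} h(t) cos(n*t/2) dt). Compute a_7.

8*(3 + 2*pi)/(49*pi)

a_7 = 1/pi ∫_0^{2*pi} (-t**2 - 3*t) cos(7*t/2) dt.
Integrating by parts twice (tabular method), an antiderivative of (-t**2 - 3*t) cos(7*t/2) is -2*t**2*sin(7*t/2)/7 - 6*t*sin(7*t/2)/7 - 8*t*cos(7*t/2)/49 + 16*sin(7*t/2)/343 - 12*cos(7*t/2)/49; evaluating from 0 to 2*pi: ∫_{0}^{2*pi} (-t**2 - 3*t) cos(7*t/2) dt = (12/49 + 16*pi/49) - (-12/49) = 24/49 + 16*pi/49.
Hence a_7 = (1/pi)·(24/49 + 16*pi/49) = 8*(3 + 2*pi)/(49*pi).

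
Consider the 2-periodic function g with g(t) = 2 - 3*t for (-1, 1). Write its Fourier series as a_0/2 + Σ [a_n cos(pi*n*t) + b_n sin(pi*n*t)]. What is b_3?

b_3 = ∫_{-1}^{1} g(t) sin(3*pi*t) dt.
Integrating by parts (boundary term plus one more integral), an antiderivative of (2 - 3*t) sin(3*pi*t) is t*cos(3*pi*t)/pi - sin(3*pi*t)/(3*pi**2) - 2*cos(3*pi*t)/(3*pi); evaluating from -1 to 1: ∫_{-1}^{1} (2 - 3*t) sin(3*pi*t) dt = (-1/(3*pi)) - (5/(3*pi)) = -2/pi.
Hence b_3 = -2/pi.

-2/pi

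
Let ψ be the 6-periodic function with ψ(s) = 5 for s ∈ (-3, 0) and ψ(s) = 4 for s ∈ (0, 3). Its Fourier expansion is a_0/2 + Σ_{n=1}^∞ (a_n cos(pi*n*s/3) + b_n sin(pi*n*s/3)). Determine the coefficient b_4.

0

b_4 = 1/3 ∫_{-3}^{3} ψ(s) sin(4*pi*s/3) ds.
Split the integral at the breakpoints.
Directly, an antiderivative of (5) sin(4*pi*s/3) is -15*cos(4*pi*s/3)/(4*pi); evaluating from -3 to 0: ∫_{-3}^{0} (5) sin(4*pi*s/3) ds = (-15/(4*pi)) - (-15/(4*pi)) = 0.
Directly, an antiderivative of (4) sin(4*pi*s/3) is -3*cos(4*pi*s/3)/pi; evaluating from 0 to 3: ∫_{0}^{3} (4) sin(4*pi*s/3) ds = (-3/pi) - (-3/pi) = 0.
Summing the pieces and multiplying by (1/3) gives b_4 = 0.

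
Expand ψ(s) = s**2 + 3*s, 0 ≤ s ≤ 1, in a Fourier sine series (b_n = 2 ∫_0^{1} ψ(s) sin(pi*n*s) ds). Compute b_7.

b_7 = 2 ∫_0^{1} (s**2 + 3*s) sin(7*pi*s) ds.
Integrating by parts twice (tabular method), an antiderivative of (s**2 + 3*s) sin(7*pi*s) is -s**2*cos(7*pi*s)/(7*pi) + 2*s*sin(7*pi*s)/(49*pi**2) - 3*s*cos(7*pi*s)/(7*pi) + 3*sin(7*pi*s)/(49*pi**2) + 2*cos(7*pi*s)/(343*pi**3); evaluating from 0 to 1: ∫_{0}^{1} (s**2 + 3*s) sin(7*pi*s) ds = (2*(-1 + 98*pi**2)/(343*pi**3)) - (2/(343*pi**3)) = 4*(-1 + 49*pi**2)/(343*pi**3).
Hence b_7 = 2·(4*(-1 + 49*pi**2)/(343*pi**3)) = 8*(-1 + 49*pi**2)/(343*pi**3).

8*(-1 + 49*pi**2)/(343*pi**3)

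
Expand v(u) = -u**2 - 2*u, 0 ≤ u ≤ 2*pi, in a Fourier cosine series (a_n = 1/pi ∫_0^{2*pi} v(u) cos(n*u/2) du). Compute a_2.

-4

a_2 = 1/pi ∫_0^{2*pi} (-u**2 - 2*u) cos(u) du.
Integrating by parts twice (tabular method), an antiderivative of (-u**2 - 2*u) cos(u) is -u**2*sin(u) - 2*u*sin(u) - 2*u*cos(u) + 2*sin(u) - 2*cos(u); evaluating from 0 to 2*pi: ∫_{0}^{2*pi} (-u**2 - 2*u) cos(u) du = (-4*pi - 2) - (-2) = -4*pi.
Hence a_2 = (1/pi)·(-4*pi) = -4.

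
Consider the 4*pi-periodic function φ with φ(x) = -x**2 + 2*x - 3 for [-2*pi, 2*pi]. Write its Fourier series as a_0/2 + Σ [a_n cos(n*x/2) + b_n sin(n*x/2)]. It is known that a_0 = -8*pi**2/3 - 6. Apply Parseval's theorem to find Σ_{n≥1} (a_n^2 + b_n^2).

32*pi**2*(15 + 4*pi**2)/45

Parseval: a_0^2/2 + Σ_{n≥1} (a_n^2+b_n^2) = (1/(2*pi)) ∫_{-2*pi}^{2*pi} φ(x)^2 dx = 18 + 80*pi**2/3 + 32*pi**4/5.
Subtract a_0^2/2 = 2*(9 + 4*pi**2)**2/9: Σ (a_n^2+b_n^2) = 32*pi**2*(15 + 4*pi**2)/45.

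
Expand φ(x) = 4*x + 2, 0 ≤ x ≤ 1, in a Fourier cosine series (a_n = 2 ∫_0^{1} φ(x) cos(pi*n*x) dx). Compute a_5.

-16/(25*pi**2)

a_5 = 2 ∫_0^{1} (4*x + 2) cos(5*pi*x) dx.
Integrating by parts (boundary term plus one more integral), an antiderivative of (4*x + 2) cos(5*pi*x) is 4*x*sin(5*pi*x)/(5*pi) + 2*sin(5*pi*x)/(5*pi) + 4*cos(5*pi*x)/(25*pi**2); evaluating from 0 to 1: ∫_{0}^{1} (4*x + 2) cos(5*pi*x) dx = (-4/(25*pi**2)) - (4/(25*pi**2)) = -8/(25*pi**2).
Hence a_5 = 2·(-8/(25*pi**2)) = -16/(25*pi**2).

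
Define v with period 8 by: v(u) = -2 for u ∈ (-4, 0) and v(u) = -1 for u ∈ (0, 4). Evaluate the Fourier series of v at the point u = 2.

-1

v is continuous at u = 2 with value -1, so the series converges to -1 there.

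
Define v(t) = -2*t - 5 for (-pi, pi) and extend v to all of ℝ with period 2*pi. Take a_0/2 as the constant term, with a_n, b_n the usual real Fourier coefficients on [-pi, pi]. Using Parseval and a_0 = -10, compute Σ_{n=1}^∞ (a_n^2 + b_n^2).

Parseval: a_0^2/2 + Σ_{n≥1} (a_n^2+b_n^2) = 1/pi ∫_{-pi}^{pi} v(t)^2 dt = 8*pi**2/3 + 50.
Subtract a_0^2/2 = 50: Σ (a_n^2+b_n^2) = 8*pi**2/3.

8*pi**2/3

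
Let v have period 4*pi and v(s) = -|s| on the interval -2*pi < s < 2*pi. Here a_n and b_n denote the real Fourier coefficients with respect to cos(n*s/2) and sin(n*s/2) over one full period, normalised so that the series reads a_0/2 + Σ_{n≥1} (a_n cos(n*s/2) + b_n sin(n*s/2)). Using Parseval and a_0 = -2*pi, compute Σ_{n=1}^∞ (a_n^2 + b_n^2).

Parseval: a_0^2/2 + Σ_{n≥1} (a_n^2+b_n^2) = (1/(2*pi)) ∫_{-2*pi}^{2*pi} v(s)^2 ds = 8*pi**2/3.
Subtract a_0^2/2 = 2*pi**2: Σ (a_n^2+b_n^2) = 2*pi**2/3.

2*pi**2/3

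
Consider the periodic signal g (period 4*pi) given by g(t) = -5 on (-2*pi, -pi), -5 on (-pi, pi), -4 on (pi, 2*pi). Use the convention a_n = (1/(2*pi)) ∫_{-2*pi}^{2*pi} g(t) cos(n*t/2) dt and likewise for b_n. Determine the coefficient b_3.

1/(3*pi)

b_3 = (1/(2*pi)) ∫_{-2*pi}^{2*pi} g(t) sin(3*t/2) dt.
Split the integral at the breakpoints.
Directly, an antiderivative of (-5) sin(3*t/2) is 10*cos(3*t/2)/3; evaluating from -2*pi to -pi: ∫_{-2*pi}^{-pi} (-5) sin(3*t/2) dt = (0) - (-10/3) = 10/3.
Directly, an antiderivative of (-5) sin(3*t/2) is 10*cos(3*t/2)/3; evaluating from -pi to pi: ∫_{-pi}^{pi} (-5) sin(3*t/2) dt = (0) - (0) = 0.
Directly, an antiderivative of (-4) sin(3*t/2) is 8*cos(3*t/2)/3; evaluating from pi to 2*pi: ∫_{pi}^{2*pi} (-4) sin(3*t/2) dt = (-8/3) - (0) = -8/3.
Summing the pieces and multiplying by (1/(2*pi)) gives b_3 = 1/(3*pi).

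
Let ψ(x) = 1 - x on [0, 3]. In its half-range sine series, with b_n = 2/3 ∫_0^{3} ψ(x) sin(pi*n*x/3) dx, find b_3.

b_3 = 2/3 ∫_0^{3} (1 - x) sin(pi*x) dx.
Integrating by parts (boundary term plus one more integral), an antiderivative of (1 - x) sin(pi*x) is x*cos(pi*x)/pi - sin(pi*x)/pi**2 - cos(pi*x)/pi; evaluating from 0 to 3: ∫_{0}^{3} (1 - x) sin(pi*x) dx = (-2/pi) - (-1/pi) = -1/pi.
Hence b_3 = (2/3)·(-1/pi) = -2/(3*pi).

-2/(3*pi)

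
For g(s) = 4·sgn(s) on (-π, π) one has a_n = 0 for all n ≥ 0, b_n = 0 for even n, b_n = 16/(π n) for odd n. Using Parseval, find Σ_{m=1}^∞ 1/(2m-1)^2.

Parseval: Σ b_n^2 = (1/π) ∫_{-π}^{π} g(s)^2 ds = 32.
Only odd n contribute, with b_n^2 = 256/(π^2 n^2), so Σ_{m≥1} 1/(2m-1)^2 = π^2·(32)/256 = pi**2/8.

pi**2/8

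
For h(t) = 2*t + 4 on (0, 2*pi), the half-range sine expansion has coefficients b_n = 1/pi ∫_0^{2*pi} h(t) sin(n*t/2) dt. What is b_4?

-2

b_4 = 1/pi ∫_0^{2*pi} (2*t + 4) sin(2*t) dt.
Integrating by parts (boundary term plus one more integral), an antiderivative of (2*t + 4) sin(2*t) is -t*cos(2*t) + sin(2*t)/2 - 2*cos(2*t); evaluating from 0 to 2*pi: ∫_{0}^{2*pi} (2*t + 4) sin(2*t) dt = (-2*pi - 2) - (-2) = -2*pi.
Hence b_4 = (1/pi)·(-2*pi) = -2.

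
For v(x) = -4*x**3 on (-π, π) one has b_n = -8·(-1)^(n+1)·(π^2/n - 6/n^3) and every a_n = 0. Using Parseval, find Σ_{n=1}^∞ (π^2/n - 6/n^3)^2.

pi**6/14

Parseval: Σ b_n^2 = (1/π) ∫_{-π}^{π} v(x)^2 dx = 32*pi**6/7.
b_n^2 = 64·(π^2/n - 6/n^3)^2, so the sum equals (32*pi**6/7)/64 = pi**6/14.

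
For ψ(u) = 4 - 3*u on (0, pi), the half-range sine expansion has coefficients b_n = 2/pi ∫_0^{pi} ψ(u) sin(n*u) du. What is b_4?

b_4 = 2/pi ∫_0^{pi} (4 - 3*u) sin(4*u) du.
Integrating by parts (boundary term plus one more integral), an antiderivative of (4 - 3*u) sin(4*u) is 3*u*cos(4*u)/4 - 3*sin(4*u)/16 - cos(4*u); evaluating from 0 to pi: ∫_{0}^{pi} (4 - 3*u) sin(4*u) du = (-1 + 3*pi/4) - (-1) = 3*pi/4.
Hence b_4 = (2/pi)·(3*pi/4) = 3/2.

3/2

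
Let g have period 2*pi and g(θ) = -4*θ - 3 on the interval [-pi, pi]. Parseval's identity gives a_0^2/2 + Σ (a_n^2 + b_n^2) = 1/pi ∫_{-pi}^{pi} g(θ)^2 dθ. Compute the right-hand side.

1/pi ∫_{-pi}^{pi} g(θ)^2 dθ = 1/pi · (18*pi + 32*pi**3/3) = 18 + 32*pi**2/3.

18 + 32*pi**2/3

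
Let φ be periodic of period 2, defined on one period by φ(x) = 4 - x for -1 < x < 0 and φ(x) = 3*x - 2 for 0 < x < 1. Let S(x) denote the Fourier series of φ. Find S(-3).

3

x = -3 differs from x = 1 by -2 full period(s), and the series is 2-periodic.
At x = 1 the one-sided limits are φ(1^-) = 1 and φ(1^+) = 5.
By Dirichlet's theorem the series converges to their average, [(1) + (5)]/2 = 3.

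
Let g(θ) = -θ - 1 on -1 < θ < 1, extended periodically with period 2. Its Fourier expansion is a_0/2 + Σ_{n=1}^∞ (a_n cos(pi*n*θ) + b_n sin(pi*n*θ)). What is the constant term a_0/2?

-1

a_0 = ∫_{-1}^{1} g(θ) dθ = -2.
So the constant term a_0/2 = -1.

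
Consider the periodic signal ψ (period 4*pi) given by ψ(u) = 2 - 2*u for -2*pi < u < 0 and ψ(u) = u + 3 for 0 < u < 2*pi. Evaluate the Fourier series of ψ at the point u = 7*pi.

u = 7*pi differs from u = -pi by 2 full period(s), and the series is 4*pi-periodic.
ψ is continuous at u = -pi with value 2 + 2*pi, so the series converges to 2 + 2*pi there.

2 + 2*pi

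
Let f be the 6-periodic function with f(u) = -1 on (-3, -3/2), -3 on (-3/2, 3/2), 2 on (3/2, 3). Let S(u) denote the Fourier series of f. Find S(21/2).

u = 21/2 differs from u = -3/2 by 2 full period(s), and the series is 6-periodic.
At u = -3/2 the one-sided limits are f(-3/2^-) = -1 and f(-3/2^+) = -3.
By Dirichlet's theorem the series converges to their average, [(-1) + (-3)]/2 = -2.

-2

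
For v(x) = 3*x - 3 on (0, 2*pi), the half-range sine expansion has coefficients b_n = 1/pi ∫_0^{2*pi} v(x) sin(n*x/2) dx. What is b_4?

b_4 = 1/pi ∫_0^{2*pi} (3*x - 3) sin(2*x) dx.
Integrating by parts (boundary term plus one more integral), an antiderivative of (3*x - 3) sin(2*x) is -3*x*cos(2*x)/2 + 3*sin(2*x)/4 + 3*cos(2*x)/2; evaluating from 0 to 2*pi: ∫_{0}^{2*pi} (3*x - 3) sin(2*x) dx = (3/2 - 3*pi) - (3/2) = -3*pi.
Hence b_4 = (1/pi)·(-3*pi) = -3.

-3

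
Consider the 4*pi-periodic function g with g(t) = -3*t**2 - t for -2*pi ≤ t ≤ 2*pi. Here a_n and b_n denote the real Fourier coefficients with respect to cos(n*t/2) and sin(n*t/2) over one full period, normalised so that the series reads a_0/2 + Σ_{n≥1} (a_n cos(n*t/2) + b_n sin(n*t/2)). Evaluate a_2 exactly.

a_2 = (1/(2*pi)) ∫_{-2*pi}^{2*pi} g(t) cos(t) dt.
Integrating by parts twice (tabular method), an antiderivative of (-3*t**2 - t) cos(t) is -3*t**2*sin(t) - t*sin(t) - 6*t*cos(t) + 6*sin(t) - cos(t); evaluating from -2*pi to 2*pi: ∫_{-2*pi}^{2*pi} (-3*t**2 - t) cos(t) dt = (-12*pi - 1) - (-1 + 12*pi) = -24*pi.
Hence a_2 = (1/(2*pi))·(-24*pi) = -12.

-12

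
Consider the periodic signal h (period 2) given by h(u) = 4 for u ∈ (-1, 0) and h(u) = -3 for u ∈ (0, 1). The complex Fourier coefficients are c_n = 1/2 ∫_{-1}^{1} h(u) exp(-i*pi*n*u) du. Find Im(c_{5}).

Since h is real-valued, Im(c_{5}) = -1/2 ∫_{-1}^{1} h(u) sin(5*pi*u) du = -b_{5}/2.
Split the integral at the breakpoints.
Directly, an antiderivative of (4) sin(5*pi*u) is -4*cos(5*pi*u)/(5*pi); evaluating from -1 to 0: ∫_{-1}^{0} (4) sin(5*pi*u) du = (-4/(5*pi)) - (4/(5*pi)) = -8/(5*pi).
Directly, an antiderivative of (-3) sin(5*pi*u) is 3*cos(5*pi*u)/(5*pi); evaluating from 0 to 1: ∫_{0}^{1} (-3) sin(5*pi*u) du = (-3/(5*pi)) - (3/(5*pi)) = -6/(5*pi).
So ∫_{-1}^{1} h(u) sin(5*pi*u) du = -14/(5*pi).
Hence Im(c_{5}) = (-1/2)·(-14/(5*pi)) = 7/(5*pi).

7/(5*pi)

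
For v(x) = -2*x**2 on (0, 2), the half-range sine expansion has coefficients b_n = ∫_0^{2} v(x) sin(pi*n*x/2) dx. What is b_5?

b_5 = ∫_0^{2} (-2*x**2) sin(5*pi*x/2) dx.
Integrating by parts twice (tabular method), an antiderivative of (-2*x**2) sin(5*pi*x/2) is 4*x**2*cos(5*pi*x/2)/(5*pi) - 16*x*sin(5*pi*x/2)/(25*pi**2) - 32*cos(5*pi*x/2)/(125*pi**3); evaluating from 0 to 2: ∫_{0}^{2} (-2*x**2) sin(5*pi*x/2) dx = (16*(2 - 25*pi**2)/(125*pi**3)) - (-32/(125*pi**3)) = 16*(4 - 25*pi**2)/(125*pi**3).
Hence b_5 = 16*(4 - 25*pi**2)/(125*pi**3).

16*(4 - 25*pi**2)/(125*pi**3)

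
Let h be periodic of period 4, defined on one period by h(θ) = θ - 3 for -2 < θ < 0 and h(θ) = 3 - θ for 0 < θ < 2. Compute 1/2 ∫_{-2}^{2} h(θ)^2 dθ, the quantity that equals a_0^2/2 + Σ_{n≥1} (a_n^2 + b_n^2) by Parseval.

1/2 ∫_{-2}^{2} h(θ)^2 dθ = 1/2 · (124/3) = 62/3.

62/3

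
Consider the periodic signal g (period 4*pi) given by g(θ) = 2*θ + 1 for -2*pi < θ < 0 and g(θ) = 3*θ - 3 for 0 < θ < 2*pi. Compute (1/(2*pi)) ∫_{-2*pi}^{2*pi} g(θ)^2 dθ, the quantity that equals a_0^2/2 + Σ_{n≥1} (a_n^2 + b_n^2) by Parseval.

(1/(2*pi)) ∫_{-2*pi}^{2*pi} g(θ)^2 dθ = (1/(2*pi)) · (4*pi*(-33*pi + 15 + 26*pi**2)/3) = -22*pi + 10 + 52*pi**2/3.

-22*pi + 10 + 52*pi**2/3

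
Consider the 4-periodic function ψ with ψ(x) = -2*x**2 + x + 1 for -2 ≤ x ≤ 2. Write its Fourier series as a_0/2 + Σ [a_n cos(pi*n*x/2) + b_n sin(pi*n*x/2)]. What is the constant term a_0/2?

a_0 = 1/2 ∫_{-2}^{2} ψ(x) dx = 1/2 · (-20/3) = -10/3.
So the constant term a_0/2 = -5/3.

-5/3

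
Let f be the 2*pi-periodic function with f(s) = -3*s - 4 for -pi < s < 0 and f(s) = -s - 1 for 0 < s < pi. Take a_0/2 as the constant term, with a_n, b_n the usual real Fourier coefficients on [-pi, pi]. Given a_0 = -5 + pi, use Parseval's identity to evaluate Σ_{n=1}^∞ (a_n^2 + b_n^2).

-6*pi + 9/2 + 17*pi**2/6

Parseval: a_0^2/2 + Σ_{n≥1} (a_n^2+b_n^2) = 1/pi ∫_{-pi}^{pi} f(s)^2 ds = -11*pi + 17 + 10*pi**2/3.
Subtract a_0^2/2 = (5 - pi)**2/2: Σ (a_n^2+b_n^2) = -6*pi + 9/2 + 17*pi**2/6.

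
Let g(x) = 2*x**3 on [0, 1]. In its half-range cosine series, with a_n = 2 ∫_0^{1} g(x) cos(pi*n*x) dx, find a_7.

a_7 = 2 ∫_0^{1} (2*x**3) cos(7*pi*x) dx.
Integrating by parts three times (tabular method), an antiderivative of (2*x**3) cos(7*pi*x) is 2*x**3*sin(7*pi*x)/(7*pi) + 6*x**2*cos(7*pi*x)/(49*pi**2) - 12*x*sin(7*pi*x)/(343*pi**3) - 12*cos(7*pi*x)/(2401*pi**4); evaluating from 0 to 1: ∫_{0}^{1} (2*x**3) cos(7*pi*x) dx = (6*(2 - 49*pi**2)/(2401*pi**4)) - (-12/(2401*pi**4)) = 6*(4 - 49*pi**2)/(2401*pi**4).
Hence a_7 = 2·(6*(4 - 49*pi**2)/(2401*pi**4)) = 12*(4 - 49*pi**2)/(2401*pi**4).

12*(4 - 49*pi**2)/(2401*pi**4)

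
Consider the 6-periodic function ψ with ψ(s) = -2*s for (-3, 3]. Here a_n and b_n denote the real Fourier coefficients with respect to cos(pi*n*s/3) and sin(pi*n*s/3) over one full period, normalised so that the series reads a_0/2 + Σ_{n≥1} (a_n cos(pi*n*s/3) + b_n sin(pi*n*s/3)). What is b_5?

b_5 = 1/3 ∫_{-3}^{3} ψ(s) sin(5*pi*s/3) ds.
ψ is odd and sin(5*pi*s/3) is odd, so the integrand is even and b_5 = 2/3 ∫_0^{3} ψ(s) sin(5*pi*s/3) ds.
Integrating by parts (boundary term plus one more integral), an antiderivative of (-2*s) sin(5*pi*s/3) is 6*s*cos(5*pi*s/3)/(5*pi) - 18*sin(5*pi*s/3)/(25*pi**2); evaluating from 0 to 3: ∫_{0}^{3} (-2*s) sin(5*pi*s/3) ds = (-18/(5*pi)) - (0) = -18/(5*pi).
Hence b_5 = (2/3)·(-18/(5*pi)) = -12/(5*pi).

-12/(5*pi)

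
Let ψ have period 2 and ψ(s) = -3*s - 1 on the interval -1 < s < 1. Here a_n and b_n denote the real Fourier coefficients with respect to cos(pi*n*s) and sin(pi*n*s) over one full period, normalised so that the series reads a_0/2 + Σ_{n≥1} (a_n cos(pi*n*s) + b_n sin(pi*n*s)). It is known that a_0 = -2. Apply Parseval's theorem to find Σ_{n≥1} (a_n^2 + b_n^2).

Parseval: a_0^2/2 + Σ_{n≥1} (a_n^2+b_n^2) = ∫_{-1}^{1} ψ(s)^2 ds = 8.
Subtract a_0^2/2 = 2: Σ (a_n^2+b_n^2) = 6.

6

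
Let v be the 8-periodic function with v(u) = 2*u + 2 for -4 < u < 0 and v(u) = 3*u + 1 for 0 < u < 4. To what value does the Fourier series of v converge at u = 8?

3/2

u = 8 differs from u = 0 by 1 full period(s), and the series is 8-periodic.
At u = 0 the one-sided limits are v(0^-) = 2 and v(0^+) = 1.
By Dirichlet's theorem the series converges to their average, [(2) + (1)]/2 = 3/2.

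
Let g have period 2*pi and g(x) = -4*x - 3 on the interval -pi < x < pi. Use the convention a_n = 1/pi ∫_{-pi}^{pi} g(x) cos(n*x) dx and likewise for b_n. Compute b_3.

b_3 = 1/pi ∫_{-pi}^{pi} g(x) sin(3*x) dx.
Integrating by parts (boundary term plus one more integral), an antiderivative of (-4*x - 3) sin(3*x) is 4*x*cos(3*x)/3 - 4*sin(3*x)/9 + cos(3*x); evaluating from -pi to pi: ∫_{-pi}^{pi} (-4*x - 3) sin(3*x) dx = (-4*pi/3 - 1) - (-1 + 4*pi/3) = -8*pi/3.
Hence b_3 = (1/pi)·(-8*pi/3) = -8/3.

-8/3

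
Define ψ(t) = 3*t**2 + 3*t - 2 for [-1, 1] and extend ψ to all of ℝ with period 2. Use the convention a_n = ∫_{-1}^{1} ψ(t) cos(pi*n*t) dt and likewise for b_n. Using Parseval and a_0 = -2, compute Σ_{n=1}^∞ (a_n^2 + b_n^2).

Parseval: a_0^2/2 + Σ_{n≥1} (a_n^2+b_n^2) = ∫_{-1}^{1} ψ(t)^2 dt = 48/5.
Subtract a_0^2/2 = 2: Σ (a_n^2+b_n^2) = 38/5.

38/5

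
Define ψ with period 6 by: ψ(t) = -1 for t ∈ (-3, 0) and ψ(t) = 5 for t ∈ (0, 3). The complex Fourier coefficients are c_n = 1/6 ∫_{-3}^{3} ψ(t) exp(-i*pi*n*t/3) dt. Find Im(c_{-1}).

6/pi

Since ψ is real-valued, Im(c_{-1}) = -1/6 ∫_{-3}^{3} ψ(t) sin(-pi*t/3) dt = b_{1}/2.
Split the integral at the breakpoints.
Directly, an antiderivative of (-1) sin(-pi*t/3) is -3*cos(pi*t/3)/pi; evaluating from -3 to 0: ∫_{-3}^{0} (-1) sin(-pi*t/3) dt = (-3/pi) - (3/pi) = -6/pi.
Directly, an antiderivative of (5) sin(-pi*t/3) is 15*cos(pi*t/3)/pi; evaluating from 0 to 3: ∫_{0}^{3} (5) sin(-pi*t/3) dt = (-15/pi) - (15/pi) = -30/pi.
So ∫_{-3}^{3} ψ(t) sin(-pi*t/3) dt = -36/pi.
Hence Im(c_{-1}) = (-1/6)·(-36/pi) = 6/pi.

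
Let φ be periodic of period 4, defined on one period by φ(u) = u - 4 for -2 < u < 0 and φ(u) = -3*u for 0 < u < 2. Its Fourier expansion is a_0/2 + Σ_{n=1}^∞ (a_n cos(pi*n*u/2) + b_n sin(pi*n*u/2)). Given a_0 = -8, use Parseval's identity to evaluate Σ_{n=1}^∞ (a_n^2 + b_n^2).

Parseval: a_0^2/2 + Σ_{n≥1} (a_n^2+b_n^2) = 1/2 ∫_{-2}^{2} φ(u)^2 du = 112/3.
Subtract a_0^2/2 = 32: Σ (a_n^2+b_n^2) = 16/3.

16/3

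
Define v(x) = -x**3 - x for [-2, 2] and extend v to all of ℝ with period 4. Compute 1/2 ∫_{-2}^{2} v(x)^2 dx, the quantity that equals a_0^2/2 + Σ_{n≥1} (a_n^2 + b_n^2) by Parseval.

3544/105

1/2 ∫_{-2}^{2} v(x)^2 dx = 1/2 · (7088/105) = 3544/105.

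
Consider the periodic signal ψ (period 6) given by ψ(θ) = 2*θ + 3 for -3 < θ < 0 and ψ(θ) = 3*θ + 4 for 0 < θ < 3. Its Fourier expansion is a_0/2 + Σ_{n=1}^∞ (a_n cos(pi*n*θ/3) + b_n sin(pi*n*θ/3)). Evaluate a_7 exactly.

-6/(49*pi**2)

a_7 = 1/3 ∫_{-3}^{3} ψ(θ) cos(7*pi*θ/3) dθ.
Split the integral at the breakpoints.
Integrating by parts (boundary term plus one more integral), an antiderivative of (2*θ + 3) cos(7*pi*θ/3) is 6*θ*sin(7*pi*θ/3)/(7*pi) + 9*sin(7*pi*θ/3)/(7*pi) + 18*cos(7*pi*θ/3)/(49*pi**2); evaluating from -3 to 0: ∫_{-3}^{0} (2*θ + 3) cos(7*pi*θ/3) dθ = (18/(49*pi**2)) - (-18/(49*pi**2)) = 36/(49*pi**2).
Integrating by parts (boundary term plus one more integral), an antiderivative of (3*θ + 4) cos(7*pi*θ/3) is 9*θ*sin(7*pi*θ/3)/(7*pi) + 12*sin(7*pi*θ/3)/(7*pi) + 27*cos(7*pi*θ/3)/(49*pi**2); evaluating from 0 to 3: ∫_{0}^{3} (3*θ + 4) cos(7*pi*θ/3) dθ = (-27/(49*pi**2)) - (27/(49*pi**2)) = -54/(49*pi**2).
Summing the pieces and multiplying by (1/3) gives a_7 = -6/(49*pi**2).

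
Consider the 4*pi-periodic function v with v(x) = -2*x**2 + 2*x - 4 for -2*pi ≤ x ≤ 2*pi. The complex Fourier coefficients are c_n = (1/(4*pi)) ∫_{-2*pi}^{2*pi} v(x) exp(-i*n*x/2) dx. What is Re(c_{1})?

Since v is real-valued, Re(c_{1}) = (1/(4*pi)) ∫_{-2*pi}^{2*pi} v(x) cos(x/2) dx = a_{1}/2.
Integrating by parts twice (tabular method), an antiderivative of (-2*x**2 + 2*x - 4) cos(x/2) is -4*x**2*sin(x/2) + 4*x*sin(x/2) - 16*x*cos(x/2) + 24*sin(x/2) + 8*cos(x/2); evaluating from -2*pi to 2*pi: ∫_{-2*pi}^{2*pi} (-2*x**2 + 2*x - 4) cos(x/2) dx = (-8 + 32*pi) - (-32*pi - 8) = 64*pi.
Hence Re(c_{1}) = (1/(4*pi))·(64*pi) = 16.

16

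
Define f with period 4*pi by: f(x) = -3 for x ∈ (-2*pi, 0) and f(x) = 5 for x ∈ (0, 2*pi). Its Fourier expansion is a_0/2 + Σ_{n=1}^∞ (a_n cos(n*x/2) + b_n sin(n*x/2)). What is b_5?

b_5 = (1/(2*pi)) ∫_{-2*pi}^{2*pi} f(x) sin(5*x/2) dx.
Split the integral at the breakpoints.
Directly, an antiderivative of (-3) sin(5*x/2) is 6*cos(5*x/2)/5; evaluating from -2*pi to 0: ∫_{-2*pi}^{0} (-3) sin(5*x/2) dx = (6/5) - (-6/5) = 12/5.
Directly, an antiderivative of (5) sin(5*x/2) is -2*cos(5*x/2); evaluating from 0 to 2*pi: ∫_{0}^{2*pi} (5) sin(5*x/2) dx = (2) - (-2) = 4.
Summing the pieces and multiplying by (1/(2*pi)) gives b_5 = 16/(5*pi).

16/(5*pi)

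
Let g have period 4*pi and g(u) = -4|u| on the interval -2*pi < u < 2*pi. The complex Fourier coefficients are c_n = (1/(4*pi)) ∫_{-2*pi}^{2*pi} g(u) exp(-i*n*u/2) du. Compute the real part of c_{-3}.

16/(9*pi)

Since g is real-valued, Re(c_{-3}) = (1/(4*pi)) ∫_{-2*pi}^{2*pi} g(u) cos(-3*u/2) du = a_{3}/2.
g is even and cos(-3*u/2) is even, so the integrand is even: ∫_{-2*pi}^{2*pi} g(u) cos(-3*u/2) du = 2∫_0^{2*pi} g(u) cos(-3*u/2) du.
Integrating by parts (boundary term plus one more integral), an antiderivative of (-4*u) cos(-3*u/2) is -8*u*sin(3*u/2)/3 - 16*cos(3*u/2)/9; evaluating from 0 to 2*pi: ∫_{0}^{2*pi} (-4*u) cos(-3*u/2) du = (16/9) - (-16/9) = 32/9.
So ∫_{-2*pi}^{2*pi} g(u) cos(-3*u/2) du = 64/9.
Hence Re(c_{-3}) = (1/(4*pi))·(64/9) = 16/(9*pi).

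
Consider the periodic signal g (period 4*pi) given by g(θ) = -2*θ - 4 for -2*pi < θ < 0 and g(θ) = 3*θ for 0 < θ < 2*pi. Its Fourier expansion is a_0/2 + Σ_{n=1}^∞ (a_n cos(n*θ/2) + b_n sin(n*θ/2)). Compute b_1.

b_1 = (1/(2*pi)) ∫_{-2*pi}^{2*pi} g(θ) sin(θ/2) dθ.
Split the integral at the breakpoints.
Integrating by parts (boundary term plus one more integral), an antiderivative of (-2*θ - 4) sin(θ/2) is 4*θ*cos(θ/2) - 8*sin(θ/2) + 8*cos(θ/2); evaluating from -2*pi to 0: ∫_{-2*pi}^{0} (-2*θ - 4) sin(θ/2) dθ = (8) - (-8 + 8*pi) = 16 - 8*pi.
Integrating by parts (boundary term plus one more integral), an antiderivative of (3*θ) sin(θ/2) is -6*θ*cos(θ/2) + 12*sin(θ/2); evaluating from 0 to 2*pi: ∫_{0}^{2*pi} (3*θ) sin(θ/2) dθ = (12*pi) - (0) = 12*pi.
Summing the pieces and multiplying by (1/(2*pi)) gives b_1 = 2 + 8/pi.

2 + 8/pi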